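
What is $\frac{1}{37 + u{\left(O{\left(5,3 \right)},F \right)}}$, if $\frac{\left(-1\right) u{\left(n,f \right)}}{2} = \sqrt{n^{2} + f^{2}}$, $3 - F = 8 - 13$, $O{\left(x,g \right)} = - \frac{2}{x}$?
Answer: $\frac{925}{27809} + \frac{20 \sqrt{401}}{27809} \approx 0.047664$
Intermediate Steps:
$F = 8$ ($F = 3 - \left(8 - 13\right) = 3 - -5 = 3 + 5 = 8$)
$u{\left(n,f \right)} = - 2 \sqrt{f^{2} + n^{2}}$ ($u{\left(n,f \right)} = - 2 \sqrt{n^{2} + f^{2}} = - 2 \sqrt{f^{2} + n^{2}}$)
$\frac{1}{37 + u{\left(O{\left(5,3 \right)},F \right)}} = \frac{1}{37 - 2 \sqrt{8^{2} + \left(- \frac{2}{5}\right)^{2}}} = \frac{1}{37 - 2 \sqrt{64 + \left(\left(-2\right) \frac{1}{5}\right)^{2}}} = \frac{1}{37 - 2 \sqrt{64 + \left(- \frac{2}{5}\right)^{2}}} = \frac{1}{37 - 2 \sqrt{64 + \frac{4}{25}}} = \frac{1}{37 - 2 \sqrt{\frac{1604}{25}}} = \frac{1}{37 - 2 \frac{2 \sqrt{401}}{5}} = \frac{1}{37 - \frac{4 \sqrt{401}}{5}}$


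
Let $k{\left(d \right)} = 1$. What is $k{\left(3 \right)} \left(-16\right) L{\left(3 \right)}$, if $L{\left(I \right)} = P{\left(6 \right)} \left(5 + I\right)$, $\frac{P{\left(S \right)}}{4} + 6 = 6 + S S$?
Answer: $-18432$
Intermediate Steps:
$P{\left(S \right)} = 4 S^{2}$ ($P{\left(S \right)} = -24 + 4 \left(6 + S S\right) = -24 + 4 \left(6 + S^{2}\right) = -24 + \left(24 + 4 S^{2}\right) = 4 S^{2}$)
$L{\left(I \right)} = 720 + 144 I$ ($L{\left(I \right)} = 4 \cdot 6^{2} \left(5 + I\right) = 4 \cdot 36 \left(5 + I\right) = 144 \left(5 + I\right) = 720 + 144 I$)
$k{\left(3 \right)} \left(-16\right) L{\left(3 \right)} = 1 \left(-16\right) \left(720 + 144 \cdot 3\right) = - 16 \left(720 + 432\right) = \left(-16\right) 1152 = -18432$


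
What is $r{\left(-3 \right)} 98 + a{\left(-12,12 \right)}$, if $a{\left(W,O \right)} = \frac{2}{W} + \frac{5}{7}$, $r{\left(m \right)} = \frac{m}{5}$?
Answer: $- \frac{12233}{210} \approx -58.252$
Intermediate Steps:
$r{\left(m \right)} = \frac{m}{5}$ ($r{\left(m \right)} = m \frac{1}{5} = \frac{m}{5}$)
$a{\left(W,O \right)} = \frac{5}{7} + \frac{2}{W}$ ($a{\left(W,O \right)} = \frac{2}{W} + 5 \cdot \frac{1}{7} = \frac{2}{W} + \frac{5}{7} = \frac{5}{7} + \frac{2}{W}$)
$r{\left(-3 \right)} 98 + a{\left(-12,12 \right)} = \frac{1}{5} \left(-3\right) 98 + \left(\frac{5}{7} + \frac{2}{-12}\right) = \left(- \frac{3}{5}\right) 98 + \left(\frac{5}{7} + 2 \left(- \frac{1}{12}\right)\right) = - \frac{294}{5} + \left(\frac{5}{7} - \frac{1}{6}\right) = - \frac{294}{5} + \frac{23}{42} = - \frac{12233}{210}$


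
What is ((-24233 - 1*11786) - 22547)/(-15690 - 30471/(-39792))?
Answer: 776819424/208102003 ≈ 3.7329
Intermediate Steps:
((-24233 - 1*11786) - 22547)/(-15690 - 30471/(-39792)) = ((-24233 - 11786) - 22547)/(-15690 - 30471*(-1/39792)) = (-36019 - 22547)/(-15690 + 10157/13264) = -58566/(-208102003/13264) = -58566*(-13264/208102003) = 776819424/208102003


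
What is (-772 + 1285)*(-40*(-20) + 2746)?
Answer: 1819098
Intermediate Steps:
(-772 + 1285)*(-40*(-20) + 2746) = 513*(800 + 2746) = 513*3546 = 1819098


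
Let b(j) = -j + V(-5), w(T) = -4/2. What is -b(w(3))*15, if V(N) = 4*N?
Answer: 270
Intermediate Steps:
w(T) = -2 (w(T) = -4*½ = -2)
b(j) = -20 - j (b(j) = -j + 4*(-5) = -j - 20 = -20 - j)
-b(w(3))*15 = -(-20 - 1*(-2))*15 = -(-20 + 2)*15 = -(-18)*15 = -1*(-270) = 270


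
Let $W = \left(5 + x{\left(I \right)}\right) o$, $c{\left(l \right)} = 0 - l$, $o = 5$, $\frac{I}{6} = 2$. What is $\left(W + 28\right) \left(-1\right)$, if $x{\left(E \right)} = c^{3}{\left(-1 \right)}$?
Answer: $-58$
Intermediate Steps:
$I = 12$ ($I = 6 \cdot 2 = 12$)
$c{\left(l \right)} = - l$
$x{\left(E \right)} = 1$ ($x{\left(E \right)} = \left(\left(-1\right) \left(-1\right)\right)^{3} = 1^{3} = 1$)
$W = 30$ ($W = \left(5 + 1\right) 5 = 6 \cdot 5 = 30$)
$\left(W + 28\right) \left(-1\right) = \left(30 + 28\right) \left(-1\right) = 58 \left(-1\right) = -58$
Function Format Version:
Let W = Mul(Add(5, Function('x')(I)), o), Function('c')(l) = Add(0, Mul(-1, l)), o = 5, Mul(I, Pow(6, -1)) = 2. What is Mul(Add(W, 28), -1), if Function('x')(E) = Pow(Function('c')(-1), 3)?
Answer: -58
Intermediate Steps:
I = 12 (I = Mul(6, 2) = 12)
Function('c')(l) = Mul(-1, l)
Function('x')(E) = 1 (Function('x')(E) = Pow(Mul(-1, -1), 3) = Pow(1, 3) = 1)
W = 30 (W = Mul(Add(5, 1), 5) = Mul(6, 5) = 30)
Mul(Add(W, 28), -1) = Mul(Add(30, 28), -1) = Mul(58, -1) = -58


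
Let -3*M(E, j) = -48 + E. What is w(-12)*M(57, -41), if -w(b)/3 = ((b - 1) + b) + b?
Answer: -333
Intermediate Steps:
w(b) = 3 - 9*b (w(b) = -3*(((b - 1) + b) + b) = -3*(((-1 + b) + b) + b) = -3*((-1 + 2*b) + b) = -3*(-1 + 3*b) = 3 - 9*b)
M(E, j) = 16 - E/3 (M(E, j) = -(-48 + E)/3 = 16 - E/3)
w(-12)*M(57, -41) = (3 - 9*(-12))*(16 - ⅓*57) = (3 + 108)*(16 - 19) = 111*(-3) = -333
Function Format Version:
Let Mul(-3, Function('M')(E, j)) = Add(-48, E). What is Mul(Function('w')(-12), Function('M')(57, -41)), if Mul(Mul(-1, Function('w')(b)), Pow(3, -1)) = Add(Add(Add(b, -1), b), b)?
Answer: -333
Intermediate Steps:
Function('w')(b) = Add(3, Mul(-9, b)) (Function('w')(b) = Mul(-3, Add(Add(Add(b, -1), b), b)) = Mul(-3, Add(Add(Add(-1, b), b), b)) = Mul(-3, Add(Add(-1, Mul(2, b)), b)) = Mul(-3, Add(-1, Mul(3, b))) = Add(3, Mul(-9, b)))
Function('M')(E, j) = Add(16, Mul(Rational(-1, 3), E)) (Function('M')(E, j) = Mul(Rational(-1, 3), Add(-48, E)) = Add(16, Mul(Rational(-1, 3), E)))
Mul(Function('w')(-12), Function('M')(57, -41)) = Mul(Add(3, Mul(-9, -12)), Add(16, Mul(Rational(-1, 3), 57))) = Mul(Add(3, 108), Add(16, -19)) = Mul(111, -3) = -333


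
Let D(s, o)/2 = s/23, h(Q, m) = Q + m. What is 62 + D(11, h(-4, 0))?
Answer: 1448/23 ≈ 62.957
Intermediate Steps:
D(s, o) = 2*s/23 (D(s, o) = 2*(s/23) = 2*s/23)
62 + D(11, h(-4, 0)) = 62 + (2/23)*11 = 62 + 22/23 = 1448/23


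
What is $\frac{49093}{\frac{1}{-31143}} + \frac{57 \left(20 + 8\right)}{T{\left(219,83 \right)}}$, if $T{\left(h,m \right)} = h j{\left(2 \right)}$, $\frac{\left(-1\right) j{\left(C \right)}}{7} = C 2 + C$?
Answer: $- \frac{334829822519}{219} \approx -1.5289 \cdot 10^{9}$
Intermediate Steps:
$j{\left(C \right)} = - 21 C$ ($j{\left(C \right)} = - 7 \left(C 2 + C\right) = - 7 \left(2 C + C\right) = - 7 \cdot 3 C = - 21 C$)
$T{\left(h,m \right)} = - 42 h$ ($T{\left(h,m \right)} = h \left(\left(-21\right) 2\right) = h \left(-42\right) = - 42 h$)
$\frac{49093}{\frac{1}{-31143}} + \frac{57 \left(20 + 8\right)}{T{\left(219,83 \right)}} = \frac{49093}{\frac{1}{-31143}} + \frac{57 \left(20 + 8\right)}{\left(-42\right) 219} = \frac{49093}{- \frac{1}{31143}} + \frac{57 \cdot 28}{-9198} = 49093 \left(-31143\right) + 1596 \left(- \frac{1}{9198}\right) = -1528903299 - \frac{38}{219} = - \frac{334829822519}{219}$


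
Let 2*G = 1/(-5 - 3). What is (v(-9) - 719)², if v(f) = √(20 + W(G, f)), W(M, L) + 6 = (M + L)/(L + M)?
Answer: (719 - √15)² ≈ 5.1141e+5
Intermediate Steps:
G = -1/16 (G = 1/(2*(-5 - 3)) = (½)/(-8) = (½)*(-⅛) = -1/16 ≈ -0.062500)
W(M, L) = -5 (W(M, L) = -6 + (M + L)/(L + M) = -6 + (L + M)/(L + M) = -6 + 1 = -5)
v(f) = √15 (v(f) = √(20 - 5) = √15)
(v(-9) - 719)² = (√15 - 719)² = (-719 + √15)²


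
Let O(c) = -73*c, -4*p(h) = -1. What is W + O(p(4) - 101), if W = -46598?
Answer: -156973/4 ≈ -39243.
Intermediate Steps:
p(h) = ¼ (p(h) = -¼*(-1) = ¼)
W + O(p(4) - 101) = -46598 - 73*(¼ - 101) = -46598 - 73*(-403/4) = -46598 + 29419/4 = -156973/4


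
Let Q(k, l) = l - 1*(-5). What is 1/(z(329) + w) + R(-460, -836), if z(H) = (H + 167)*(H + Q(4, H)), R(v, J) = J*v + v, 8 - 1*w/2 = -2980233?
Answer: 2415731653001/6289330 ≈ 3.8410e+5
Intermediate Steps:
w = 5960482 (w = 16 - 2*(-2980233) = 16 + 5960466 = 5960482)
Q(k, l) = 5 + l (Q(k, l) = l + 5 = 5 + l)
R(v, J) = v + J*v
z(H) = (5 + 2*H)*(167 + H) (z(H) = (H + 167)*(H + (5 + H)) = (167 + H)*(5 + 2*H) = (5 + 2*H)*(167 + H))
1/(z(329) + w) + R(-460, -836) = 1/((835 + 2*329² + 339*329) + 5960482) - 460*(1 - 836) = 1/((835 + 2*108241 + 111531) + 5960482) - 460*(-835) = 1/((835 + 216482 + 111531) + 5960482) + 384100 = 1/(328848 + 5960482) + 384100 = 1/6289330 + 384100 = 2415731653001/6289330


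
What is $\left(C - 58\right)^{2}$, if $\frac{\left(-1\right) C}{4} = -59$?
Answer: $31684$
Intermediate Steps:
$C = 236$ ($C = \left(-4\right) \left(-59\right) = 236$)
$\left(C - 58\right)^{2} = \left(236 - 58\right)^{2} = 178^{2} = 31684$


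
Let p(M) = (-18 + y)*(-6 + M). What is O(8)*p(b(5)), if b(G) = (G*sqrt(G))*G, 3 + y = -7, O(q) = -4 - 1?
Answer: -840 + 3500*sqrt(5) ≈ 6986.2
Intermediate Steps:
O(q) = -5
y = -10 (y = -3 - 7 = -10)
b(G) = G**(5/2) (b(G) = G**(3/2)*G = G**(5/2))
p(M) = 168 - 28*M (p(M) = (-18 - 10)*(-6 + M) = -28*(-6 + M) = 168 - 28*M)
O(8)*p(b(5)) = -5*(168 - 700*sqrt(5)) = -840 + 3500*sqrt(5)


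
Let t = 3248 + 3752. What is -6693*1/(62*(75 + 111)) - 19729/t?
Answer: -22863819/6727000 ≈ -3.3988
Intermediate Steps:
t = 7000
-6693*1/(62*(75 + 111)) - 19729/t = -6693*1/(62*(75 + 111)) - 19729/7000 = -6693/(186*62) - 19729*1/7000 = -6693/11532 - 19729/7000 = -6693*1/11532 - 19729/7000 = -2231/3844 - 19729/7000 = -22863819/6727000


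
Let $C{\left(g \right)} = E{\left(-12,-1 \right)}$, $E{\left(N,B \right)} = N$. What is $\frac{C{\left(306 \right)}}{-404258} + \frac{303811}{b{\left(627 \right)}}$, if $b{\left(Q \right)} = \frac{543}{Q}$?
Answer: $\frac{12834483847457}{36585349} \approx 3.5081 \cdot 10^{5}$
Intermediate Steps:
$C{\left(g \right)} = -12$
$\frac{C{\left(306 \right)}}{-404258} + \frac{303811}{b{\left(627 \right)}} = - \frac{12}{-404258} + \frac{303811}{543 \cdot \frac{1}{627}} = \left(-12\right) \left(- \frac{1}{404258}\right) + \frac{303811}{543 \cdot \frac{1}{627}} = \frac{6}{202129} + \frac{303811}{\frac{181}{209}} = \frac{6}{202129} + 303811 \cdot \frac{209}{181} = \frac{6}{202129} + \frac{63496499}{181} = \frac{12834483847457}{36585349}$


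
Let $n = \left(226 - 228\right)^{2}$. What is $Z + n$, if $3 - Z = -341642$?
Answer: $341649$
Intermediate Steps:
$Z = 341645$ ($Z = 3 - -341642 = 3 + 341642 = 341645$)
$n = 4$ ($n = \left(-2\right)^{2} = 4$)
$Z + n = 341645 + 4 = 341649$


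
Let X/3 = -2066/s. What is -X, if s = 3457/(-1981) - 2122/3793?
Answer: -46571356734/17316083 ≈ -2689.5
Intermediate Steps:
s = -17316083/7513933 (s = 3457*(-1/1981) - 2122*1/3793 = -3457/1981 - 2122/3793 = -17316083/7513933 ≈ -2.3045)
X = 46571356734/17316083 (X = 3*(-2066/(-17316083/7513933)) = 3*(-2066*(-7513933/17316083)) = 3*(15523785578/17316083) = 46571356734/17316083 ≈ 2689.5)
-X = -1*46571356734/17316083 = -46571356734/17316083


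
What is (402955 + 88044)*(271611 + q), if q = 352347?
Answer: 306362754042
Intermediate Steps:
(402955 + 88044)*(271611 + q) = (402955 + 88044)*(271611 + 352347) = 490999*623958 = 306362754042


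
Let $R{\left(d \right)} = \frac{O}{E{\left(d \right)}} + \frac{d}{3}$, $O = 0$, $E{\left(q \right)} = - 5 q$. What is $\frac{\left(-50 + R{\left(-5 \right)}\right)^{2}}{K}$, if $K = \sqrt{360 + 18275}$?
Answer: $\frac{4805 \sqrt{18635}}{33543} \approx 19.555$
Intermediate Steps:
$K = \sqrt{18635} \approx 136.51$
$R{\left(d \right)} = \frac{d}{3}$ ($R{\left(d \right)} = \frac{0}{\left(-5\right) d} + \frac{d}{3} = 0 \left(- \frac{1}{5 d}\right) + d \frac{1}{3} = 0 + \frac{d}{3} = \frac{d}{3}$)
$\frac{\left(-50 + R{\left(-5 \right)}\right)^{2}}{K} = \frac{\left(-50 + \frac{1}{3} \left(-5\right)\right)^{2}}{\sqrt{18635}} = \left(-50 - \frac{5}{3}\right)^{2} \frac{\sqrt{18635}}{18635} = \left(- \frac{155}{3}\right)^{2} \frac{\sqrt{18635}}{18635} = \frac{24025 \frac{\sqrt{18635}}{18635}}{9} = \frac{4805 \sqrt{18635}}{33543}$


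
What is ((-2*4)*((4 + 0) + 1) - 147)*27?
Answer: -5049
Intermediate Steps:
((-2*4)*((4 + 0) + 1) - 147)*27 = (-8*(4 + 1) - 147)*27 = (-8*5 - 147)*27 = (-40 - 147)*27 = -187*27 = -5049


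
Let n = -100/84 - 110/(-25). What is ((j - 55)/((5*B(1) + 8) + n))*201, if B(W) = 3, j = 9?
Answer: -485415/1376 ≈ -352.77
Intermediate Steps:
n = 337/105 (n = -100*1/84 - 110*(-1/25) = -25/21 + 22/5 = 337/105 ≈ 3.2095)
((j - 55)/((5*B(1) + 8) + n))*201 = ((9 - 55)/((5*3 + 8) + 337/105))*201 = -46/((15 + 8) + 337/105)*201 = -46/(23 + 337/105)*201 = -46/2752/105*201 = -46*105/2752*201 = -2415/1376*201 = -485415/1376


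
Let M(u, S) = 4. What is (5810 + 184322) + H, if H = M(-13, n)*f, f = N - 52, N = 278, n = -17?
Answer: 191036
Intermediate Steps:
f = 226 (f = 278 - 52 = 226)
H = 904 (H = 4*226 = 904)
(5810 + 184322) + H = (5810 + 184322) + 904 = 190132 + 904 = 191036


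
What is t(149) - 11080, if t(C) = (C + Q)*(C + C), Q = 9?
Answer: 36004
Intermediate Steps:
t(C) = 2*C*(9 + C) (t(C) = (C + 9)*(C + C) = (9 + C)*(2*C) = 2*C*(9 + C))
t(149) - 11080 = 2*149*(9 + 149) - 11080 = 2*149*158 - 11080 = 47084 - 11080 = 36004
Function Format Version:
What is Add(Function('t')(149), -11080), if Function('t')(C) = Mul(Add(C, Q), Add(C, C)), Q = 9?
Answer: 36004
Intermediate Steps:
Function('t')(C) = Mul(2, C, Add(9, C)) (Function('t')(C) = Mul(Add(C, 9), Add(C, C)) = Mul(Add(9, C), Mul(2, C)) = Mul(2, C, Add(9, C)))
Add(Function('t')(149), -11080) = Add(Mul(2, 149, Add(9, 149)), -11080) = Add(Mul(2, 149, 158), -11080) = Add(47084, -11080) = 36004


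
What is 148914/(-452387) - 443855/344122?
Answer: -252038815393/155676319214 ≈ -1.6190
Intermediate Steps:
148914/(-452387) - 443855/344122 = 148914*(-1/452387) - 443855*1/344122 = -148914/452387 - 443855/344122 = -252038815393/155676319214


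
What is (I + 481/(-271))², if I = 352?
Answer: 9008097921/73441 ≈ 1.2266e+5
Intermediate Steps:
(I + 481/(-271))² = (352 + 481/(-271))² = (352 + 481*(-1/271))² = (352 - 481/271)² = (94911/271)² = 9008097921/73441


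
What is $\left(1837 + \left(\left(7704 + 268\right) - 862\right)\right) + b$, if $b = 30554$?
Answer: $39501$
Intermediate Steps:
$\left(1837 + \left(\left(7704 + 268\right) - 862\right)\right) + b = \left(1837 + \left(\left(7704 + 268\right) - 862\right)\right) + 30554 = \left(1837 + \left(7972 - 862\right)\right) + 30554 = \left(1837 + 7110\right) + 30554 = 8947 + 30554 = 39501$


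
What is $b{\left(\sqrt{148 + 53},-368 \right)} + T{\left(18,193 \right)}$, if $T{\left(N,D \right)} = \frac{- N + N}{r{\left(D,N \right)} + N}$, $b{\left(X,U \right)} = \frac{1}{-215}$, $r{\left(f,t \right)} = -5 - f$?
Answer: $- \frac{1}{215} \approx -0.0046512$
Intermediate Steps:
$b{\left(X,U \right)} = - \frac{1}{215}$
$T{\left(N,D \right)} = 0$ ($T{\left(N,D \right)} = \frac{- N + N}{\left(-5 - D\right) + N} = \frac{0}{-5 + N - D} = 0$)
$b{\left(\sqrt{148 + 53},-368 \right)} + T{\left(18,193 \right)} = - \frac{1}{215} + 0 = - \frac{1}{215}$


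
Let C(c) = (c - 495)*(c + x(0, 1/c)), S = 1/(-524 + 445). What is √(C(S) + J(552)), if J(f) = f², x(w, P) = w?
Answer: √1901696770/79 ≈ 552.01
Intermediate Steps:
S = -1/79 (S = 1/(-79) = -1/79 ≈ -0.012658)
C(c) = c*(-495 + c) (C(c) = (c - 495)*(c + 0) = (-495 + c)*c = c*(-495 + c))
√(C(S) + J(552)) = √(-(-495 - 1/79)/79 + 552²) = √(-1/79*(-39106/79) + 304704) = √(39106/6241 + 304704) = √(1901696770/6241) = √1901696770/79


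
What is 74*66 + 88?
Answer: 4972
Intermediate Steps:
74*66 + 88 = 4884 + 88 = 4972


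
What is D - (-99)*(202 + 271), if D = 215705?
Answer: 262532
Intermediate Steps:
D - (-99)*(202 + 271) = 215705 - (-99)*(202 + 271) = 215705 - (-99)*473 = 215705 - 1*(-46827) = 215705 + 46827 = 262532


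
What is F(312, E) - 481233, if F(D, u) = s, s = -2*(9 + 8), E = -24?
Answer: -481267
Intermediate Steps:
s = -34 (s = -2*17 = -34)
F(D, u) = -34
F(312, E) - 481233 = -34 - 481233 = -481267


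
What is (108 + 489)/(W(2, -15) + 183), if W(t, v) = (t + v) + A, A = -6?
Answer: 597/164 ≈ 3.6402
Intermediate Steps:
W(t, v) = -6 + t + v (W(t, v) = (t + v) - 6 = -6 + t + v)
(108 + 489)/(W(2, -15) + 183) = (108 + 489)/((-6 + 2 - 15) + 183) = 597/(-19 + 183) = 597/164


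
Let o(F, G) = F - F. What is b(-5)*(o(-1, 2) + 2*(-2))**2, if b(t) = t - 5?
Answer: -160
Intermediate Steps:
o(F, G) = 0
b(t) = -5 + t
b(-5)*(o(-1, 2) + 2*(-2))**2 = (-5 - 5)*(0 + 2*(-2))**2 = -10*(0 - 4)**2 = -10*(-4)**2 = -10*16 = -160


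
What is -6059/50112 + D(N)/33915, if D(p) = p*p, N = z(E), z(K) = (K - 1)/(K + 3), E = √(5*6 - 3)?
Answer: -7603147/62946240 - 4*√3/61047 ≈ -0.12090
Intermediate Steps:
E = 3*√3 (E = √(30 - 3) = √27 = 3*√3 ≈ 5.1962)
z(K) = (-1 + K)/(3 + K)
N = (-1 + 3*√3)/(3 + 3*√3) ≈ 0.51197
D(p) = p²
-6059/50112 + D(N)/33915 = -6059/50112 + (5/3 - 2*√3/3)²/33915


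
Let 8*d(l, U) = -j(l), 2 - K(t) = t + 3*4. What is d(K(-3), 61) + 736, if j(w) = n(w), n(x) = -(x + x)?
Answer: 2937/4 ≈ 734.25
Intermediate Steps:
n(x) = -2*x
K(t) = -10 - t (K(t) = 2 - (t + 3*4) = 2 - (t + 12) = 2 - (12 + t) = 2 + (-12 - t) = -10 - t)
j(w) = -2*w
d(l, U) = l/4 (d(l, U) = (-(-2)*l)/8 = (2*l)/8 = l/4)
d(K(-3), 61) + 736 = (-10 - 1*(-3))/4 + 736 = (-10 + 3)/4 + 736 = (¼)*(-7) + 736 = -7/4 + 736 = 2937/4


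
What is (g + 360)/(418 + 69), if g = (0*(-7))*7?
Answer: 360/487 ≈ 0.73922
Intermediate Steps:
g = 0 (g = 0*7 = 0)
(g + 360)/(418 + 69) = (0 + 360)/(418 + 69) = 360/487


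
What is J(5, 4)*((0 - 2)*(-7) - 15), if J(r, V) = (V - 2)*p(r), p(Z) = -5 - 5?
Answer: 20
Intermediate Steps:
p(Z) = -10
J(r, V) = 20 - 10*V (J(r, V) = (V - 2)*(-10) = (-2 + V)*(-10) = 20 - 10*V)
J(5, 4)*((0 - 2)*(-7) - 15) = (20 - 10*4)*((0 - 2)*(-7) - 15) = (20 - 40)*(-2*(-7) - 15) = -20*(14 - 15) = -20*(-1) = 20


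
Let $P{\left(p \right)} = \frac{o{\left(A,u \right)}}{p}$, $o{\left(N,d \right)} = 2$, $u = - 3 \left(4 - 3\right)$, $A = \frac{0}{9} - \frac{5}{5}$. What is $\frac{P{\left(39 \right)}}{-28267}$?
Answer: $- \frac{2}{1102413} \approx -1.8142 \cdot 10^{-6}$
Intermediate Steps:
$A = -1$ ($A = 0 \cdot \frac{1}{9} - 1 = 0 - 1 = -1$)
$u = -3$ ($u = \left(-3\right) 1 = -3$)
$P{\left(p \right)} = \frac{2}{p}$
$\frac{P{\left(39 \right)}}{-28267} = \frac{2 \cdot \frac{1}{39}}{-28267} = 2 \cdot \frac{1}{39} \left(- \frac{1}{28267}\right) = \frac{2}{39} \left(- \frac{1}{28267}\right) = - \frac{2}{1102413}$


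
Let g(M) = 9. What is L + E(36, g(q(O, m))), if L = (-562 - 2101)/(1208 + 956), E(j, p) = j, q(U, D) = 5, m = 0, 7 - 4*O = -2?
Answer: 75241/2164 ≈ 34.769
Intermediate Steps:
O = 9/4 (O = 7/4 - ¼*(-2) = 7/4 + ½ = 9/4 ≈ 2.2500)
L = -2663/2164 ≈ -1.2306
L + E(36, g(q(O, m))) = -2663/2164 + 36 = 75241/2164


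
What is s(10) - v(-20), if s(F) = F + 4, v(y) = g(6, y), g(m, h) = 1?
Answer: 13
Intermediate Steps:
v(y) = 1
s(F) = 4 + F
s(10) - v(-20) = (4 + 10) - 1*1 = 14 - 1 = 13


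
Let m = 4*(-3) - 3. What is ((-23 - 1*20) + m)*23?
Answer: -1334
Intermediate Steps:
m = -15 (m = -12 - 3 = -15)
((-23 - 1*20) + m)*23 = ((-23 - 1*20) - 15)*23 = ((-23 - 20) - 15)*23 = (-43 - 15)*23 = -58*23 = -1334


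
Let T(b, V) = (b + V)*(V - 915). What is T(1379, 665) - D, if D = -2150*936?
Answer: 1501400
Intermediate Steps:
T(b, V) = (-915 + V)*(V + b) (T(b, V) = (V + b)*(-915 + V) = (-915 + V)*(V + b))
D = -2012400
T(1379, 665) - D = (665² - 915*665 - 915*1379 + 665*1379) - 1*(-2012400) = (442225 - 608475 - 1261785 + 917035) + 2012400 = -511000 + 2012400 = 1501400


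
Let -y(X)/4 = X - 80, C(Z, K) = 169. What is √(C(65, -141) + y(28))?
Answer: √377 ≈ 19.416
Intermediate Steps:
y(X) = 320 - 4*X (y(X) = -4*(X - 80) = -4*(-80 + X) = 320 - 4*X)
√(C(65, -141) + y(28)) = √(169 + (320 - 4*28)) = √(169 + (320 - 112)) = √(169 + 208) = √377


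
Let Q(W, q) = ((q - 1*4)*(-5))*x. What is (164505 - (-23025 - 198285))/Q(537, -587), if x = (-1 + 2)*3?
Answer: 25721/591 ≈ 43.521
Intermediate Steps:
x = 3 (x = 1*3 = 3)
Q(W, q) = 60 - 15*q (Q(W, q) = ((q - 1*4)*(-5))*3 = ((q - 4)*(-5))*3 = ((-4 + q)*(-5))*3 = (20 - 5*q)*3 = 60 - 15*q)
(164505 - (-23025 - 198285))/Q(537, -587) = (164505 - (-23025 - 198285))/(60 - 15*(-587)) = (164505 - 1*(-221310))/(60 + 8805) = (164505 + 221310)/8865 = 385815*(1/8865) = 25721/591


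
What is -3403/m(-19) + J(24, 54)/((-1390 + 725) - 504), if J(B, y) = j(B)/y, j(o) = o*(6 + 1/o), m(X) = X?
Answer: 214815023/1199394 ≈ 179.10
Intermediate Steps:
J(B, y) = (1 + 6*B)/y
-3403/m(-19) + J(24, 54)/((-1390 + 725) - 504) = -3403/(-19) + ((1 + 6*24)/54)/((-1390 + 725) - 504) = -3403*(-1/19) + ((1 + 144)/54)/(-665 - 504) = 3403/19 + ((1/54)*145)/(-1169) = 3403/19 + (145/54)*(-1/1169) = 3403/19 - 145/63126 = 214815023/1199394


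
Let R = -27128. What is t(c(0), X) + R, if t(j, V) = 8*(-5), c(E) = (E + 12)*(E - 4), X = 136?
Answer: -27168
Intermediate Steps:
c(E) = (-4 + E)*(12 + E) (c(E) = (12 + E)*(-4 + E) = (-4 + E)*(12 + E))
t(j, V) = -40
t(c(0), X) + R = -40 - 27128 = -27168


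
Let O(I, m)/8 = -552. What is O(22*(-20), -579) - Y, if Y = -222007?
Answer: 217591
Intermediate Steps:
O(I, m) = -4416 (O(I, m) = 8*(-552) = -4416)
O(22*(-20), -579) - Y = -4416 - 1*(-222007) = -4416 + 222007 = 217591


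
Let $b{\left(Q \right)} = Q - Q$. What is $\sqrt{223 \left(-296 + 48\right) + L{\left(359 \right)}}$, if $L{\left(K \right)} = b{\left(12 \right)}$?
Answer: $2 i \sqrt{13826} \approx 235.17 i$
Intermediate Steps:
$b{\left(Q \right)} = 0$
$L{\left(K \right)} = 0$
$\sqrt{223 \left(-296 + 48\right) + L{\left(359 \right)}} = \sqrt{223 \left(-296 + 48\right) + 0} = \sqrt{223 \left(-248\right) + 0} = \sqrt{-55304 + 0} = \sqrt{-55304} = 2 i \sqrt{13826}$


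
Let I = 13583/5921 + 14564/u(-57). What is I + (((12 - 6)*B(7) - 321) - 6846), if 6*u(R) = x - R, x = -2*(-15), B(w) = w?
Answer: -1050565830/171709 ≈ -6118.3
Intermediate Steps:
x = 30
u(R) = 5 - R/6 (u(R) = (30 - R)/6 = 5 - R/6)
I = 172860795/171709 (I = 13583/5921 + 14564/(5 - 1/6*(-57)) = 13583*(1/5921) + 14564/(5 + 19/2) = 13583/5921 + 14564/(29/2) = 13583/5921 + 14564*(2/29) = 13583/5921 + 29128/29 = 172860795/171709 ≈ 1006.7)
I + (((12 - 6)*B(7) - 321) - 6846) = 172860795/171709 + (((12 - 6)*7 - 321) - 6846) = 172860795/171709 + ((6*7 - 321) - 6846) = 172860795/171709 + ((42 - 321) - 6846) = 172860795/171709 + (-279 - 6846) = 172860795/171709 - 7125 = -1050565830/171709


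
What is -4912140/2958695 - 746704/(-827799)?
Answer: -53057005388/69977278923 ≈ -0.75820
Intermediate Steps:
-4912140/2958695 - 746704/(-827799) = -4912140*1/2958695 - 746704*(-1/827799) = -982428/591739 + 106672/118257 = -53057005388/69977278923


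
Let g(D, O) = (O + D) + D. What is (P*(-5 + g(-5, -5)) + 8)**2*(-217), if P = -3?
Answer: -1003408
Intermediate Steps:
g(D, O) = O + 2*D (g(D, O) = (D + O) + D = O + 2*D)
(P*(-5 + g(-5, -5)) + 8)**2*(-217) = (-3*(-5 + (-5 + 2*(-5))) + 8)**2*(-217) = (-3*(-5 + (-5 - 10)) + 8)**2*(-217) = (-3*(-5 - 15) + 8)**2*(-217) = (-3*(-20) + 8)**2*(-217) = (60 + 8)**2*(-217) = 68**2*(-217) = 4624*(-217) = -1003408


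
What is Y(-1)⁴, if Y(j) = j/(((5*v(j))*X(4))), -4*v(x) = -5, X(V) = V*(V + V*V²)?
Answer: 1/8352100000000 ≈ 1.1973e-13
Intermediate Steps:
X(V) = V*(V + V³)
v(x) = 5/4 (v(x) = -¼*(-5) = 5/4)
Y(j) = j/1700 (Y(j) = j/(((5*(5/4))*(4² + 4⁴))) = j/((25*(16 + 256)/4)) = j/(((25/4)*272)) = j/1700)
Y(-1)⁴ = ((1/1700)*(-1))⁴ = (-1/1700)⁴ = 1/8352100000000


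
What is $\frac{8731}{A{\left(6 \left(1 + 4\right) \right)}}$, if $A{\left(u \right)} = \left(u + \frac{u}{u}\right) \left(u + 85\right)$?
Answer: $\frac{8731}{3565} \approx 2.4491$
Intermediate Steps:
$A{\left(u \right)} = \left(1 + u\right) \left(85 + u\right)$ ($A{\left(u \right)} = \left(u + 1\right) \left(85 + u\right) = \left(1 + u\right) \left(85 + u\right)$)
$\frac{8731}{A{\left(6 \left(1 + 4\right) \right)}} = \frac{8731}{85 + \left(6 \left(1 + 4\right)\right)^{2} + 86 \cdot 6 \left(1 + 4\right)} = \frac{8731}{85 + \left(6 \cdot 5\right)^{2} + 86 \cdot 6 \cdot 5} = \frac{8731}{85 + 30^{2} + 86 \cdot 30} = \frac{8731}{85 + 900 + 2580} = \frac{8731}{3565}$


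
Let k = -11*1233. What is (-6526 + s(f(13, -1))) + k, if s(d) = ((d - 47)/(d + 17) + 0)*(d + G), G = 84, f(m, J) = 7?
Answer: -60722/3 ≈ -20241.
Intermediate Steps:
k = -13563
s(d) = (-47 + d)*(84 + d)/(17 + d) (s(d) = ((d - 47)/(d + 17) + 0)*(d + 84) = ((-47 + d)/(17 + d) + 0)*(84 + d) = ((-47 + d)/(17 + d))*(84 + d) = (-47 + d)*(84 + d)/(17 + d))
(-6526 + s(f(13, -1))) + k = (-6526 + (-3948 + 7² + 37*7)/(17 + 7)) - 13563 = (-6526 + (-3948 + 49 + 259)/24) - 13563 = (-6526 + (1/24)*(-3640)) - 13563 = (-6526 - 455/3) - 13563 = -20033/3 - 13563 = -60722/3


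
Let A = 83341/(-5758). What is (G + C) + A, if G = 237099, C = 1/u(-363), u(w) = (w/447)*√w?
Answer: 1365132701/5758 + 149*I*√3/3993 ≈ 2.3708e+5 + 0.064632*I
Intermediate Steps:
u(w) = w^(3/2)/447 (u(w) = (w*(1/447))*√w = (w/447)*√w = w^(3/2)/447)
C = 149*I*√3/3993 (C = 1/((-363)^(3/2)/447) = 1/((-3993*I*√3)/447) = 1/(-1331*I*√3/149) = 149*I*√3/3993 ≈ 0.064632*I)
A = -83341/5758 (A = 83341*(-1/5758) = -83341/5758 ≈ -14.474)
(G + C) + A = (237099 + 149*I*√3/3993) - 83341/5758 = 1365132701/5758 + 149*I*√3/3993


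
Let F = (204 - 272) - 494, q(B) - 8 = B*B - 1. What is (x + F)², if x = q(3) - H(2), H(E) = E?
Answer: 300304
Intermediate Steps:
q(B) = 7 + B² (q(B) = 8 + (B*B - 1) = 8 + (B² - 1) = 8 + (-1 + B²) = 7 + B²)
F = -562 (F = -68 - 494 = -562)
x = 14 (x = (7 + 3²) - 1*2 = (7 + 9) - 2 = 16 - 2 = 14)
(x + F)² = (14 - 562)² = (-548)² = 300304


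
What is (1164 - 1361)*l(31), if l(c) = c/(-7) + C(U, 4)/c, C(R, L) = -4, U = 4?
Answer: 194833/217 ≈ 897.85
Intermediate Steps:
l(c) = -4/c - c/7 (l(c) = c/(-7) - 4/c = c*(-1/7) - 4/c = -c/7 - 4/c = -4/c - c/7)
(1164 - 1361)*l(31) = (1164 - 1361)*(-4/31 - 1/7*31) = -197*(-4*1/31 - 31/7) = -197*(-4/31 - 31/7) = -197*(-989/217) = 194833/217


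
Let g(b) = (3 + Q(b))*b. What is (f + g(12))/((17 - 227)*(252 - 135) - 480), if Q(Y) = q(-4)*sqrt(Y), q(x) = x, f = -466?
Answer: 43/2505 + 16*sqrt(3)/4175 ≈ 0.023803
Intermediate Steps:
Q(Y) = -4*sqrt(Y)
g(b) = b*(3 - 4*sqrt(b)) (g(b) = (3 - 4*sqrt(b))*b = b*(3 - 4*sqrt(b)))
(f + g(12))/((17 - 227)*(252 - 135) - 480) = (-466 + 12*(3 - 8*sqrt(3)))/((17 - 227)*(252 - 135) - 480) = (-466 + 12*(3 - 8*sqrt(3)))/(-210*117 - 480) = (-466 + 12*(3 - 8*sqrt(3)))/(-24570 - 480) = (-466 + (36 - 96*sqrt(3)))/(-25050) = (-430 - 96*sqrt(3))*(-1/25050) = 43/2505 + 16*sqrt(3)/4175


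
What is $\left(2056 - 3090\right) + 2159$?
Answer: $1125$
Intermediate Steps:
$\left(2056 - 3090\right) + 2159 = -1034 + 2159 = 1125$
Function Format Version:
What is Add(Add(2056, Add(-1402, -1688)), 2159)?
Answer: 1125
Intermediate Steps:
Add(Add(2056, Add(-1402, -1688)), 2159) = Add(Add(2056, -3090), 2159) = Add(-1034, 2159) = 1125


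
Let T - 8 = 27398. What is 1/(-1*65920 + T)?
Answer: -1/38514 ≈ -2.5965e-5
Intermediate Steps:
T = 27406 (T = 8 + 27398 = 27406)
1/(-1*65920 + T) = 1/(-1*65920 + 27406) = 1/(-65920 + 27406) = 1/(-38514) = -1/38514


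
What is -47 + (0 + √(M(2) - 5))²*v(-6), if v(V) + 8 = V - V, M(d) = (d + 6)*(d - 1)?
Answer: -71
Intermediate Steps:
M(d) = (-1 + d)*(6 + d) (M(d) = (6 + d)*(-1 + d) = (-1 + d)*(6 + d))
v(V) = -8 (v(V) = -8 + (V - V) = -8 + 0 = -8)
-47 + (0 + √(M(2) - 5))²*v(-6) = -47 + (0 + √((-6 + 2² + 5*2) - 5))²*(-8) = -47 + (0 + √((-6 + 4 + 10) - 5))²*(-8) = -47 + (0 + √(8 - 5))²*(-8) = -47 + (0 + √3)²*(-8) = -47 + (√3)²*(-8) = -47 + 3*(-8) = -47 - 24 = -71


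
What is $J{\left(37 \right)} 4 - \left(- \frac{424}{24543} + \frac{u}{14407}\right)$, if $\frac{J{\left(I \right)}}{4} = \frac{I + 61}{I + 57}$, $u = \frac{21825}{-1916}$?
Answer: $\frac{531719864967505}{31841576822052} \approx 16.699$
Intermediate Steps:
$u = - \frac{21825}{1916}$ ($u = 21825 \left(- \frac{1}{1916}\right) = - \frac{21825}{1916} \approx -11.391$)
$J{\left(I \right)} = \frac{4 \left(61 + I\right)}{57 + I}$ ($J{\left(I \right)} = 4 \frac{I + 61}{I + 57} = 4 \frac{61 + I}{57 + I} = \frac{4 \left(61 + I\right)}{57 + I}$)
$J{\left(37 \right)} 4 - \left(- \frac{424}{24543} + \frac{u}{14407}\right) = \frac{4 \left(61 + 37\right)}{57 + 37} \cdot 4 - \left(- \frac{424}{24543} - \frac{21825}{1916 \cdot 14407}\right) = 4 \cdot \frac{1}{94} \cdot 98 \cdot 4 - \left(\left(-424\right) \frac{1}{24543} - \frac{21825}{27603812}\right) = 4 \cdot \frac{1}{94} \cdot 98 \cdot 4 - \left(- \frac{424}{24543} - \frac{21825}{27603812}\right) = \frac{196}{47} \cdot 4 - - \frac{12239667263}{677480357916} = \frac{784}{47} + \frac{12239667263}{677480357916} = \frac{531719864967505}{31841576822052}$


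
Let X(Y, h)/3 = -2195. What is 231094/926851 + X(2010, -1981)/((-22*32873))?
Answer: 173231881199/670304204306 ≈ 0.25844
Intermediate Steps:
X(Y, h) = -6585 (X(Y, h) = 3*(-2195) = -6585)
231094/926851 + X(2010, -1981)/((-22*32873)) = 231094/926851 - 6585/((-22*32873)) = 231094*(1/926851) - 6585/(-723206) = 231094/926851 - 6585*(-1/723206) = 231094/926851 + 6585/723206 = 173231881199/670304204306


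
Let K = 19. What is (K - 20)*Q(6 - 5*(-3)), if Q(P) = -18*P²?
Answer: 7938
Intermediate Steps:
(K - 20)*Q(6 - 5*(-3)) = (19 - 20)*(-18*(6 - 5*(-3))²) = -(-18)*(6 + 15)² = -(-18)*21² = -(-18)*441 = -1*(-7938) = 7938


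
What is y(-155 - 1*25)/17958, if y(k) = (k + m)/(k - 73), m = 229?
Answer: -49/4543374 ≈ -1.0785e-5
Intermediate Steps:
y(k) = (229 + k)/(-73 + k) (y(k) = (k + 229)/(k - 73) = (229 + k)/(-73 + k))
y(-155 - 1*25)/17958 = ((229 + (-155 - 1*25))/(-73 + (-155 - 1*25)))/17958 = ((229 + (-155 - 25))/(-73 + (-155 - 25)))*(1/17958) = ((229 - 180)/(-73 - 180))*(1/17958) = (49/(-253))*(1/17958) = -1/253*49*(1/17958) = -49/253*1/17958 = -49/4543374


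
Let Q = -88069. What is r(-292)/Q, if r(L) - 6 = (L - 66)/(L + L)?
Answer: -1931/25716148 ≈ -7.5089e-5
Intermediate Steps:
r(L) = 6 + (-66 + L)/(2*L) (r(L) = 6 + (L - 66)/(L + L) = 6 + (-66 + L)/((2*L)) = 6 + (-66 + L)*(1/(2*L)) = 6 + (-66 + L)/(2*L))
r(-292)/Q = (13/2 - 33/(-292))/(-88069) = (13/2 - 33*(-1/292))*(-1/88069) = (13/2 + 33/292)*(-1/88069) = (1931/292)*(-1/88069) = -1931/25716148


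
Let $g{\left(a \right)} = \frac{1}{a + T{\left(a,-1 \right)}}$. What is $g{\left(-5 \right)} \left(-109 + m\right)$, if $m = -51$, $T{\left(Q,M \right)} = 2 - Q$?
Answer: $-80$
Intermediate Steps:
$g{\left(a \right)} = \frac{1}{2}$ ($g{\left(a \right)} = \frac{1}{a - \left(-2 + a\right)} = \frac{1}{2}$)
$g{\left(-5 \right)} \left(-109 + m\right) = \frac{-109 - 51}{2} = \frac{1}{2} \left(-160\right) = -80$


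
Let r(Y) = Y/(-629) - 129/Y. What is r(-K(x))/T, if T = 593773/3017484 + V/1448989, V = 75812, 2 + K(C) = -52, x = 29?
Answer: -6805972510237658/685064054735645 ≈ -9.9348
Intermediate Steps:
K(C) = -54 (K(C) = -2 - 52 = -54)
r(Y) = -129/Y - Y/629 (r(Y) = Y*(-1/629) - 129/Y = -Y/629 - 129/Y = -129/Y - Y/629)
T = 1089132042505/4372301123676 (T = 593773/3017484 + 75812/1448989 = 1089132042505/4372301123676 ≈ 0.24910)
r(-K(x))/T = (-129/((-1*(-54))) - (-1)*(-54)/629)/(1089132042505/4372301123676) = (-129/54 - 1/629*54)*(4372301123676/1089132042505) = (-129*1/54 - 54/629)*(4372301123676/1089132042505) = (-43/18 - 54/629)*(4372301123676/1089132042505) = -28019/11322*4372301123676/1089132042505 = -6805972510237658/685064054735645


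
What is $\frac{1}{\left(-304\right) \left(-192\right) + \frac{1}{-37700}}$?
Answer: $\frac{37700}{2200473599} \approx 1.7133 \cdot 10^{-5}$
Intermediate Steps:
$\frac{1}{\left(-304\right) \left(-192\right) + \frac{1}{-37700}} = \frac{1}{58368 - \frac{1}{37700}} = \frac{1}{\frac{2200473599}{37700}} = \frac{37700}{2200473599}$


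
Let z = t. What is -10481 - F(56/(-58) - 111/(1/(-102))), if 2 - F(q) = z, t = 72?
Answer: -10411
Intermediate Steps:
z = 72
F(q) = -70 (F(q) = 2 - 1*72 = 2 - 72 = -70)
-10481 - F(56/(-58) - 111/(1/(-102))) = -10481 - 1*(-70) = -10481 + 70 = -10411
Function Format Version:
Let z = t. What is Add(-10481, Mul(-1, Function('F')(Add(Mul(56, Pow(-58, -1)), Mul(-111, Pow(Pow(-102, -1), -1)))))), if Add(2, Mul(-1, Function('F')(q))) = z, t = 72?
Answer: -10411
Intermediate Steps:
z = 72
Function('F')(q) = -70 (Function('F')(q) = Add(2, Mul(-1, 72)) = Add(2, -72) = -70)
Add(-10481, Mul(-1, Function('F')(Add(Mul(56, Pow(-58, -1)), Mul(-111, Pow(Pow(-102, -1), -1)))))) = Add(-10481, Mul(-1, -70)) = Add(-10481, 70) = -10411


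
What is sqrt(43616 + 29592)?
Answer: 2*sqrt(18302) ≈ 270.57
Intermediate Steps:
sqrt(43616 + 29592) = sqrt(73208) = 2*sqrt(18302)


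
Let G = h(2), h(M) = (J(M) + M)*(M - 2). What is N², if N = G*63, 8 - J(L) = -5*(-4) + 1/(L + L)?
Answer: 0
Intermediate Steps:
J(L) = -12 - 1/(2*L) (J(L) = 8 - (-5*(-4) + 1/(L + L)) = 8 - (20 + 1/(2*L)) = 8 + (-20 - 1/(2*L)) = -12 - 1/(2*L))
h(M) = (-2 + M)*(-12 + M - 1/(2*M)) (h(M) = ((-12 - 1/(2*M)) + M)*(M - 2) = (-12 + M - 1/(2*M))*(-2 + M) = (-2 + M)*(-12 + M - 1/(2*M)))
G = 0 (G = 47/2 + 1/2 + 2² - 14*2 = 47/2 + ½ + 4 - 28 = 0)
N = 0 (N = 0*63 = 0)
N² = 0² = 0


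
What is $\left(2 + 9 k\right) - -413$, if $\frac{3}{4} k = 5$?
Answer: $475$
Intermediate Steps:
$k = \frac{20}{3}$ ($k = \frac{4}{3} \cdot 5 = \frac{20}{3} \approx 6.6667$)
$\left(2 + 9 k\right) - -413 = \left(2 + 9 \cdot \frac{20}{3}\right) - -413 = \left(2 + 60\right) + 413 = 62 + 413 = 475$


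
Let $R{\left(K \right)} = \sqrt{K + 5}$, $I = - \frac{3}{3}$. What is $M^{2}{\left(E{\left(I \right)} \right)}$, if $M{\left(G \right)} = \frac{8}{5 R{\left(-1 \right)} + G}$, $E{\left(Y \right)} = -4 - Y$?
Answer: $\frac{64}{49} \approx 1.3061$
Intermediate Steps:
$I = -1$ ($I = \left(-3\right) \frac{1}{3} = -1$)
$R{\left(K \right)} = \sqrt{5 + K}$
$M{\left(G \right)} = \frac{8}{10 + G}$ ($M{\left(G \right)} = \frac{8}{5 \sqrt{5 - 1} + G} = \frac{8}{5 \sqrt{4} + G} = \frac{8}{5 \cdot 2 + G} = \frac{8}{10 + G}$)
$M^{2}{\left(E{\left(I \right)} \right)} = \left(\frac{8}{10 - 3}\right)^{2} = \left(\frac{8}{7}\right)^{2} = \frac{64}{49}$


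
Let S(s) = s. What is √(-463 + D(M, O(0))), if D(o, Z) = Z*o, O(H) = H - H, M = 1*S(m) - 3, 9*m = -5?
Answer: I*√463 ≈ 21.517*I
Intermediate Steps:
m = -5/9 (m = (⅑)*(-5) = -5/9 ≈ -0.55556)
M = -32/9 (M = 1*(-5/9) - 3 = -5/9 - 3 = -32/9 ≈ -3.5556)
O(H) = 0
√(-463 + D(M, O(0))) = √(-463 + 0*(-32/9)) = √(-463 + 0) = √(-463) = I*√463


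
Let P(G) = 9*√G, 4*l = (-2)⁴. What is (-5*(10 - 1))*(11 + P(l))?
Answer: -1305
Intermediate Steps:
l = 4 (l = (¼)*(-2)⁴ = (¼)*16 = 4)
(-5*(10 - 1))*(11 + P(l)) = (-5*(10 - 1))*(11 + 9*√4) = (-5*9)*(11 + 9*2) = -45*(11 + 18) = -45*29 = -1305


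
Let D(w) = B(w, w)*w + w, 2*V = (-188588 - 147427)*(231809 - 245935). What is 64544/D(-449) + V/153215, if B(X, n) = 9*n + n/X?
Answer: 860793658875971/55571417573 ≈ 15490.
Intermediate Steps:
V = 2373273945 (V = ((-188588 - 147427)*(231809 - 245935))/2 = (-336015*(-14126))/2 = (1/2)*4746547890 = 2373273945)
D(w) = w + w*(1 + 9*w) (D(w) = (9*w + w/w)*w + w = (9*w + 1)*w + w = (1 + 9*w)*w + w = w*(1 + 9*w) + w = w + w*(1 + 9*w))
64544/D(-449) + V/153215 = 64544/((-449*(2 + 9*(-449)))) + 2373273945/153215 = 64544/((-449*(2 - 4041))) + 2373273945*(1/153215) = 64544/((-449*(-4039))) + 474654789/30643 = 64544/1813511 + 474654789/30643 = 860793658875971/55571417573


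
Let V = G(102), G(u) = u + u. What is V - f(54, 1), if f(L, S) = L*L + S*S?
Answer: -2713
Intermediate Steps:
G(u) = 2*u
V = 204 (V = 2*102 = 204)
f(L, S) = L² + S²
V - f(54, 1) = 204 - (54² + 1²) = 204 - (2916 + 1) = 204 - 1*2917 = 204 - 2917 = -2713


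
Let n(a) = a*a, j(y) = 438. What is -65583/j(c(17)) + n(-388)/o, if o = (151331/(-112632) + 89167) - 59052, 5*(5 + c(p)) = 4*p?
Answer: -71671708366521/495197156954 ≈ -144.73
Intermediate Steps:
c(p) = -5 + 4*p/5 (c(p) = -5 + (4*p)/5 = -5 + 4*p/5)
o = 3391761349/112632 (o = (151331*(-1/112632) + 89167) - 59052 = (-151331/112632 + 89167) - 59052 = 10042906213/112632 - 59052 = 3391761349/112632 ≈ 30114.)
n(a) = a²
-65583/j(c(17)) + n(-388)/o = -65583/438 + (-388)²/(3391761349/112632) = -65583*1/438 + 150544*(112632/3391761349) = -21861/146 + 16956071808/3391761349 = -71671708366521/495197156954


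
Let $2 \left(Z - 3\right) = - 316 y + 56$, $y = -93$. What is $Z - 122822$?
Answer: $-108097$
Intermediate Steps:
$Z = 14725$ ($Z = 3 + \frac{\left(-316\right) \left(-93\right) + 56}{2} = 3 + \frac{29388 + 56}{2} = 3 + \frac{1}{2} \cdot 29444 = 3 + 14722 = 14725$)
$Z - 122822 = 14725 - 122822 = -108097$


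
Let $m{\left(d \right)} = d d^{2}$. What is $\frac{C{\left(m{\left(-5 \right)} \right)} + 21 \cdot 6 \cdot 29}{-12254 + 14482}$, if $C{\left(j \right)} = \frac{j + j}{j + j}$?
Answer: $\frac{3655}{2228} \approx 1.6405$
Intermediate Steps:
$m{\left(d \right)} = d^{3}$
$C{\left(j \right)} = 1$ ($C{\left(j \right)} = \frac{2 j}{2 j} = 2 j \frac{1}{2 j} = 1$)
$\frac{C{\left(m{\left(-5 \right)} \right)} + 21 \cdot 6 \cdot 29}{-12254 + 14482} = \frac{1 + 21 \cdot 6 \cdot 29}{-12254 + 14482} = \frac{1 + 126 \cdot 29}{2228} = \left(1 + 3654\right) \frac{1}{2228} = 3655 \cdot \frac{1}{2228} = \frac{3655}{2228}$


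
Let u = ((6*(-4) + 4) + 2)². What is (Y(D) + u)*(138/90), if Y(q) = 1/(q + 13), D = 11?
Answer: 178871/360 ≈ 496.86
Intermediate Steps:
Y(q) = 1/(13 + q)
u = 324 (u = ((-24 + 4) + 2)² = (-20 + 2)² = (-18)² = 324)
(Y(D) + u)*(138/90) = (1/(13 + 11) + 324)*(138/90) = (1/24 + 324)*(138*(1/90)) = (1/24 + 324)*(23/15) = (7777/24)*(23/15) = 178871/360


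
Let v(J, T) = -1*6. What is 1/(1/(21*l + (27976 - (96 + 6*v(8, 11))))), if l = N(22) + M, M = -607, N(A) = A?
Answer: 15631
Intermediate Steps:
v(J, T) = -6
l = -585 (l = 22 - 607 = -585)
1/(1/(21*l + (27976 - (96 + 6*v(8, 11))))) = 1/(1/(21*(-585) + (27976 - (96 + 6*(-6))))) = 1/(1/(-12285 + (27976 - (96 - 36)))) = 1/(1/(-12285 + (27976 - 1*60))) = 1/(1/(-12285 + (27976 - 60))) = 1/(1/(-12285 + 27916)) = 1/(1/15631) = 15631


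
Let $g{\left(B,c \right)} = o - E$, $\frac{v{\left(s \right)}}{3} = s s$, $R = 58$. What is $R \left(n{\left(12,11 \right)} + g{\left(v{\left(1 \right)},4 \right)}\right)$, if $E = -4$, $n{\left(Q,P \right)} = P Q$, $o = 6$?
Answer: $8236$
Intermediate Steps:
$v{\left(s \right)} = 3 s^{2}$ ($v{\left(s \right)} = 3 s s = 3 s^{2}$)
$g{\left(B,c \right)} = 10$ ($g{\left(B,c \right)} = 6 - -4 = 6 + 4 = 10$)
$R \left(n{\left(12,11 \right)} + g{\left(v{\left(1 \right)},4 \right)}\right) = 58 \left(11 \cdot 12 + 10\right) = 58 \left(132 + 10\right) = 58 \cdot 142 = 8236$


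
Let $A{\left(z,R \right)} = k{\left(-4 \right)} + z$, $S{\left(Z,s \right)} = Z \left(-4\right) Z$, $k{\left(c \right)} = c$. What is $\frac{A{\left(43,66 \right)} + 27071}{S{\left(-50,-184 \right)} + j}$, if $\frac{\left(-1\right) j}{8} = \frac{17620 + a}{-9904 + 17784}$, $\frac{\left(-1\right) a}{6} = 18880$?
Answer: $- \frac{2670335}{975434} \approx -2.7376$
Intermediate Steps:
$a = -113280$ ($a = \left(-6\right) 18880 = -113280$)
$S{\left(Z,s \right)} = - 4 Z^{2}$ ($S{\left(Z,s \right)} = - 4 Z Z = - 4 Z^{2}$)
$A{\left(z,R \right)} = -4 + z$
$j = \frac{19132}{197}$ ($j = - 8 \frac{17620 - 113280}{-9904 + 17784} = - 8 \left(- \frac{95660}{7880}\right) = - 8 \left(\left(-95660\right) \frac{1}{7880}\right) = \left(-8\right) \left(- \frac{4783}{394}\right) = \frac{19132}{197} \approx 97.117$)
$\frac{A{\left(43,66 \right)} + 27071}{S{\left(-50,-184 \right)} + j} = \frac{\left(-4 + 43\right) + 27071}{- 4 \left(-50\right)^{2} + \frac{19132}{197}} = \frac{39 + 27071}{\left(-4\right) 2500 + \frac{19132}{197}} = \frac{27110}{-10000 + \frac{19132}{197}} = \frac{27110}{- \frac{1950868}{197}} = 27110 \left(- \frac{197}{1950868}\right) = - \frac{2670335}{975434}$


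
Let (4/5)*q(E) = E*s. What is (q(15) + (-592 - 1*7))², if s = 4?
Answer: 274576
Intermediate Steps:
q(E) = 5*E (q(E) = 5*(E*4)/4 = 5*(4*E)/4 = 5*E)
(q(15) + (-592 - 1*7))² = (5*15 + (-592 - 1*7))² = (75 + (-592 - 7))² = (75 - 599)² = (-524)² = 274576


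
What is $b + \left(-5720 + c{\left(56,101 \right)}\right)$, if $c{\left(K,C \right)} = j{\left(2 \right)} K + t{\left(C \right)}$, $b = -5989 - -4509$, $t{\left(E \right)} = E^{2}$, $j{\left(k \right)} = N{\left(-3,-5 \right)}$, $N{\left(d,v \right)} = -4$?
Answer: $2777$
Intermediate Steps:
$j{\left(k \right)} = -4$
$b = -1480$ ($b = -5989 + 4509 = -1480$)
$c{\left(K,C \right)} = C^{2} - 4 K$ ($c{\left(K,C \right)} = - 4 K + C^{2} = C^{2} - 4 K$)
$b + \left(-5720 + c{\left(56,101 \right)}\right) = -1480 + \left(-5720 + \left(101^{2} - 224\right)\right) = -1480 + \left(-5720 + \left(10201 - 224\right)\right) = -1480 + \left(-5720 + 9977\right) = -1480 + 4257 = 2777$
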